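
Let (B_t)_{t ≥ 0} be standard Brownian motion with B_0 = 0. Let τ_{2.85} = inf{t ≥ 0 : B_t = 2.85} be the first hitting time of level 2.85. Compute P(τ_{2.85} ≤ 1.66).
P(τ_{2.85} ≤ 1.66) = 2(1 − Φ(2.85/√1.66)) = 2(1 − Φ(2.2120)) ≈ 0.0270

By the reflection principle for standard BM, P(τ_b ≤ t) = 2 · P(B_t ≥ b). Since B_t ~ N(0, t), P(B_t ≥ 2.85) = 1 − Φ(2.85/√t) = 1 − Φ(2.85/√1.66) = 1 − Φ(2.2120) ≈ 0.01348. Doubling: P(τ_{2.85} ≤ 1.66) ≈ 2 · 0.01348 = 0.02696 ≈ 0.0270.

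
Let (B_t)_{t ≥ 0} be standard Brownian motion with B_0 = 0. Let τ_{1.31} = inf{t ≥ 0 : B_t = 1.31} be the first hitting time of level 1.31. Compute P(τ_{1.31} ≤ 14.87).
P(τ_{1.31} ≤ 14.87) = 2(1 − Φ(1.31/√14.87)) = 2(1 − Φ(0.3397)) ≈ 0.7341

By the reflection principle for standard BM, P(τ_b ≤ t) = 2 · P(B_t ≥ b). Since B_t ~ N(0, t), P(B_t ≥ 1.31) = 1 − Φ(1.31/√t) = 1 − Φ(1.31/√14.87) = 1 − Φ(0.3397) ≈ 0.36704. Doubling: P(τ_{1.31} ≤ 14.87) ≈ 2 · 0.36704 = 0.73408 ≈ 0.7341.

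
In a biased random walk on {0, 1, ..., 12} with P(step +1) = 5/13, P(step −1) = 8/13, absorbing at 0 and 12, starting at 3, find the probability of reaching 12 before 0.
P(hit 12 before 0) = (1 − (8/5)^3) / (1 − (8/5)^12) = 1953125/176938853

Let u_k denote P(reach 12 before 0 | start at k). Boundary: u_0 = 0, u_12 = 1. Recurrence: u_k = 5/13·u_{k+1} + 8/13·u_{k-1} for 1 ≤ k ≤ 11. Try u_k = A + B·r^k with r = q/p = (8/13)/(5/13) = 8/5. Substitution satisfies the recurrence; boundary conditions give:
  u_k = (1 − r^k) / (1 − r^N) = (1 − (8/5)^3) / (1 − (8/5)^12) = 1953125/176938853.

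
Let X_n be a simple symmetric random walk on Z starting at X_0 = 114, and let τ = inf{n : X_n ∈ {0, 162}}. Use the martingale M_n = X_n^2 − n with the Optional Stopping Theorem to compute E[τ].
E[τ] = 5472

M_n = X_n^2 − n is a martingale (since E[X_{n+1}^2 | F_n] = X_n^2 + 1). By OST (τ has finite mean in a bounded region), E[M_τ] = E[M_0] = X_0^2 − 0 = 114^2 = 12996. Also E[M_τ] = E[X_τ^2] − E[τ]. The walk exits at 0 or 162, with P(hit 162 first) = 114/162, so E[X_τ^2] = 162^2 · 114/162 + 0 = 18468. Thus E[τ] = E[X_τ^2] − E[M_τ] = 18468 − 12996 = 5472 = 114(162 − 114) = 5472.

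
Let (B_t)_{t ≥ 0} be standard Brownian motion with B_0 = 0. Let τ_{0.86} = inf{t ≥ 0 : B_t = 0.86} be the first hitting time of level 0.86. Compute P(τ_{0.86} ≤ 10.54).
P(τ_{0.86} ≤ 10.54) = 2(1 − Φ(0.86/√10.54)) = 2(1 − Φ(0.2649)) ≈ 0.7911

By the reflection principle for standard BM, P(τ_b ≤ t) = 2 · P(B_t ≥ b). Since B_t ~ N(0, t), P(B_t ≥ 0.86) = 1 − Φ(0.86/√t) = 1 − Φ(0.86/√10.54) = 1 − Φ(0.2649) ≈ 0.39554. Doubling: P(τ_{0.86} ≤ 10.54) ≈ 2 · 0.39554 = 0.79108 ≈ 0.7911.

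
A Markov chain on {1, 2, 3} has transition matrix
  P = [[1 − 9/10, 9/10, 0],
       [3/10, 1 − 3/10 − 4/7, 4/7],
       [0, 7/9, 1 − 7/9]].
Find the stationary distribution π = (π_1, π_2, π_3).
π = (49/304, 147/304, 27/76)

This is a birth-death chain on three states, which satisfies detailed balance: π_1 · P_{12} = π_2 · P_{21} and π_2 · P_{23} = π_3 · P_{32}.
From π_1 · 9/10 = π_2 · 3/10: π_2/π_1 = (9/10)/(3/10) = 3.
From π_2 · 4/7 = π_3 · 7/9: π_3/π_2 = (4/7)/(7/9) = 36/49.
Take π_1 proportional to 1; then unnormalized π = (1, 3, 108/49). Normalize by dividing by the sum 304/49:
  π = (49/304, 147/304, 27/76).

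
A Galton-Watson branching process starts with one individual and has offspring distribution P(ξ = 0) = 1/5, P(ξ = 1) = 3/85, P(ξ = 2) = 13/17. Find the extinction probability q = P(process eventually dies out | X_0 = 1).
q = 17/65

The pgf is f(s) = 1/5 + 3/85·s + 13/17·s². The extinction probability q is the smallest fixed point of f in [0, 1]. Setting s = f(s):
  13/17·s² + (3/85 − 1)·s + 1/5 = 0
  13/17·s² − (1/5 + 13/17)·s + 1/5 = 0
which factors as (s − 1)·(13/17·s − 1/5) = 0, giving roots s = 1 and s = (1/5)/(13/17) = 17/65.
Mean offspring μ = 3/85 + 2·13/17 = 133/85 > 1 (supercritical), so q < 1. The extinction probability is the smaller root: q = (1/5)/(13/17) = 17/65.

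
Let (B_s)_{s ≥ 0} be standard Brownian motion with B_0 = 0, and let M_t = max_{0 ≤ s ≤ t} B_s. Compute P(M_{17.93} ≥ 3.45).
P(M_{17.93} ≥ 3.45) = 2·P(B_{17.93} ≥ 3.45) = 2(1 − Φ(3.45/√17.93)) ≈ 0.4152

By the reflection principle for Brownian motion, P(M_t ≥ a) = 2 · P(B_t ≥ a) for a ≥ 0. Since B_t ~ N(0, t), P(B_t ≥ 3.45) = 1 − Φ(3.45/√t) = 1 − Φ(3.45/√17.93) = 1 − Φ(0.8148). So
  P(M_{17.93} ≥ 3.45) = 2(1 − Φ(0.8148)) ≈ 0.4152.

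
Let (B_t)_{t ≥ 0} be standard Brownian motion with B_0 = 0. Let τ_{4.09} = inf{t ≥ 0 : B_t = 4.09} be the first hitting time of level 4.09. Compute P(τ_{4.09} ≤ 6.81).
P(τ_{4.09} ≤ 6.81) = 2(1 − Φ(4.09/√6.81)) = 2(1 − Φ(1.5673)) ≈ 0.1170

By the reflection principle for standard BM, P(τ_b ≤ t) = 2 · P(B_t ≥ b). Since B_t ~ N(0, t), P(B_t ≥ 4.09) = 1 − Φ(4.09/√t) = 1 − Φ(4.09/√6.81) = 1 − Φ(1.5673) ≈ 0.05852. Doubling: P(τ_{4.09} ≤ 6.81) ≈ 2 · 0.05852 = 0.11704 ≈ 0.1170.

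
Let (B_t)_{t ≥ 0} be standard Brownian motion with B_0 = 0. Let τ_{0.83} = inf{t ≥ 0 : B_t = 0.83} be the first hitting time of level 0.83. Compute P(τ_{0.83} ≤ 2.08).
P(τ_{0.83} ≤ 2.08) = 2(1 − Φ(0.83/√2.08)) = 2(1 − Φ(0.5755)) ≈ 0.5650

By the reflection principle for standard BM, P(τ_b ≤ t) = 2 · P(B_t ≥ b). Since B_t ~ N(0, t), P(B_t ≥ 0.83) = 1 − Φ(0.83/√t) = 1 − Φ(0.83/√2.08) = 1 − Φ(0.5755) ≈ 0.28248. Doubling: P(τ_{0.83} ≤ 2.08) ≈ 2 · 0.28248 = 0.56496 ≈ 0.5650.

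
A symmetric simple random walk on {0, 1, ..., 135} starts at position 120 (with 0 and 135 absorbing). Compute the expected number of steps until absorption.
E[τ | X_0 = 120] = 1800

Let v_k = E[τ | X_0 = k]. Boundary: v_0 = v_135 = 0. Recurrence: v_k = 1 + (v_{k-1} + v_{k+1})/2 for 1 ≤ k ≤ 134. The particular solution to v_k − (v_{k-1} + v_{k+1})/2 = 1 is v_k = −k^2. Adding homogeneous solution A + B k and matching boundaries gives v_k = k (135 − k). Substituting k = 120: v_120 = 120 · 15 = 1800.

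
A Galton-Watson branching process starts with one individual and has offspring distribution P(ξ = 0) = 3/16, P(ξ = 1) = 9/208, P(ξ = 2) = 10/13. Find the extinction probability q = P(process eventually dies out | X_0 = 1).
q = 39/160

The pgf is f(s) = 3/16 + 9/208·s + 10/13·s². The extinction probability q is the smallest fixed point of f in [0, 1]. Setting s = f(s):
  10/13·s² + (9/208 − 1)·s + 3/16 = 0
  10/13·s² − (3/16 + 10/13)·s + 3/16 = 0
which factors as (s − 1)·(10/13·s − 3/16) = 0, giving roots s = 1 and s = (3/16)/(10/13) = 39/160.
Mean offspring μ = 9/208 + 2·10/13 = 329/208 > 1 (supercritical), so q < 1. The extinction probability is the smaller root: q = (3/16)/(10/13) = 39/160.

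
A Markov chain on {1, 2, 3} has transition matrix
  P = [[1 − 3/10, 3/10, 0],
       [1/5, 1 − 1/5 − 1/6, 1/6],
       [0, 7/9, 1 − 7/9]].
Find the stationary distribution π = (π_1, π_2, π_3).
π = (28/79, 42/79, 9/79)

This is a birth-death chain on three states, which satisfies detailed balance: π_1 · P_{12} = π_2 · P_{21} and π_2 · P_{23} = π_3 · P_{32}.
From π_1 · 3/10 = π_2 · 1/5: π_2/π_1 = (3/10)/(1/5) = 3/2.
From π_2 · 1/6 = π_3 · 7/9: π_3/π_2 = (1/6)/(7/9) = 3/14.
Take π_1 proportional to 1; then unnormalized π = (1, 3/2, 9/28). Normalize by dividing by the sum 79/28:
  π = (28/79, 42/79, 9/79).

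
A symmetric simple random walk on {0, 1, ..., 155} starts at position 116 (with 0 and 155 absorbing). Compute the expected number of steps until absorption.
E[τ | X_0 = 116] = 4524

Let v_k = E[τ | X_0 = k]. Boundary: v_0 = v_155 = 0. Recurrence: v_k = 1 + (v_{k-1} + v_{k+1})/2 for 1 ≤ k ≤ 154. The particular solution to v_k − (v_{k-1} + v_{k+1})/2 = 1 is v_k = −k^2. Adding homogeneous solution A + B k and matching boundaries gives v_k = k (155 − k). Substituting k = 116: v_116 = 116 · 39 = 4524.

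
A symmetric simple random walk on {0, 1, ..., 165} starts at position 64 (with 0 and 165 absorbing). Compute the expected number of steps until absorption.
E[τ | X_0 = 64] = 6464

Let v_k = E[τ | X_0 = k]. Boundary: v_0 = v_165 = 0. Recurrence: v_k = 1 + (v_{k-1} + v_{k+1})/2 for 1 ≤ k ≤ 164. The particular solution to v_k − (v_{k-1} + v_{k+1})/2 = 1 is v_k = −k^2. Adding homogeneous solution A + B k and matching boundaries gives v_k = k (165 − k). Substituting k = 64: v_64 = 64 · 101 = 6464.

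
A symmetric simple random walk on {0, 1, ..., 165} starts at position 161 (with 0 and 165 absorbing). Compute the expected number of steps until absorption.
E[τ | X_0 = 161] = 644

Let v_k = E[τ | X_0 = k]. Boundary: v_0 = v_165 = 0. Recurrence: v_k = 1 + (v_{k-1} + v_{k+1})/2 for 1 ≤ k ≤ 164. The particular solution to v_k − (v_{k-1} + v_{k+1})/2 = 1 is v_k = −k^2. Adding homogeneous solution A + B k and matching boundaries gives v_k = k (165 − k). Substituting k = 161: v_161 = 161 · 4 = 644.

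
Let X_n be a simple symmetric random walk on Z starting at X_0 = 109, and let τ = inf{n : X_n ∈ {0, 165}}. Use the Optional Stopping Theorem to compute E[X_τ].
E[X_τ] = 109

X_n is a martingale and τ is a bounded-mean stopping time (indeed τ is finite a.s. with bounded expectation since the walk is in a bounded region). By the OST, E[X_τ] = E[X_0] = 109. Equivalently: E[X_τ] = 165 · P(hit 165 first) + 0 · P(hit 0 first) = 165 · (109/165) = 109.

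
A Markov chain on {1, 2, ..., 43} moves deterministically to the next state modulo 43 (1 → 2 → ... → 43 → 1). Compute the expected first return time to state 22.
E[T_22 | X_0 = 22] = 43

The chain cycles deterministically, so starting at state 22 it returns in exactly 43 steps. Equivalently, the stationary distribution is uniform π_j = 1/43 for every state j, so by Kac's formula E[T_22] = 1/π_22 = 43.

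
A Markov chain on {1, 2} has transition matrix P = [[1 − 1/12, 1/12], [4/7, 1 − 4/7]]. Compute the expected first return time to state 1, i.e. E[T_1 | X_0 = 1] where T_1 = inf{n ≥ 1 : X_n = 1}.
E[T_1 | X_0 = 1] = 1/π_1 = 55/48

For an irreducible recurrent Markov chain with stationary distribution π, E[T_i | X_0 = i] = 1/π_i (Kac's formula). Here π_1 = (4/7)/(1/12 + 4/7) = (4/7)/(55/84) = 48/55, so E[T_1 | X_0 = 1] = 1/π_1 = (1/12 + 4/7)/(4/7) = (55/84)/(4/7) = 55/48.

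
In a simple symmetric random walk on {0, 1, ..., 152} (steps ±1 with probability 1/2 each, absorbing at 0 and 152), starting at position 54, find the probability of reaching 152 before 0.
P(hit 152 before 0) = 54/152 = 27/76

Let u_k = P(hit 152 before 0 | start at k). Then u_0 = 0, u_152 = 1, and u_k = u_{k-1}/2 + u_{k+1}/2 for 1 ≤ k ≤ 151. This harmonic recurrence is solved by u_k = k/152, giving u_54 = 54/152 = 27/76.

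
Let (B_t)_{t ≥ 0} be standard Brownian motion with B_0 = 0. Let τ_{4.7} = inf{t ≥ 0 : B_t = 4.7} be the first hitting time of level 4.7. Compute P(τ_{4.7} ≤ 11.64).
P(τ_{4.7} ≤ 11.64) = 2(1 − Φ(4.7/√11.64)) = 2(1 − Φ(1.3776)) ≈ 0.1683

By the reflection principle for standard BM, P(τ_b ≤ t) = 2 · P(B_t ≥ b). Since B_t ~ N(0, t), P(B_t ≥ 4.7) = 1 − Φ(4.7/√t) = 1 − Φ(4.7/√11.64) = 1 − Φ(1.3776) ≈ 0.08416. Doubling: P(τ_{4.7} ≤ 11.64) ≈ 2 · 0.08416 = 0.16832 ≈ 0.1683.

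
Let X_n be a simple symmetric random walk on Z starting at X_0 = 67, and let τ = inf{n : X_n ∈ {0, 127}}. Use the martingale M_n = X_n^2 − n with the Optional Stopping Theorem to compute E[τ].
E[τ] = 4020

M_n = X_n^2 − n is a martingale (since E[X_{n+1}^2 | F_n] = X_n^2 + 1). By OST (τ has finite mean in a bounded region), E[M_τ] = E[M_0] = X_0^2 − 0 = 67^2 = 4489. Also E[M_τ] = E[X_τ^2] − E[τ]. The walk exits at 0 or 127, with P(hit 127 first) = 67/127, so E[X_τ^2] = 127^2 · 67/127 + 0 = 8509. Thus E[τ] = E[X_τ^2] − E[M_τ] = 8509 − 4489 = 4020 = 67(127 − 67) = 4020.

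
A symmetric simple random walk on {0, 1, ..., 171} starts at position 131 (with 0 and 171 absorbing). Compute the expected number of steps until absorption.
E[τ | X_0 = 131] = 5240

Let v_k = E[τ | X_0 = k]. Boundary: v_0 = v_171 = 0. Recurrence: v_k = 1 + (v_{k-1} + v_{k+1})/2 for 1 ≤ k ≤ 170. The particular solution to v_k − (v_{k-1} + v_{k+1})/2 = 1 is v_k = −k^2. Adding homogeneous solution A + B k and matching boundaries gives v_k = k (171 − k). Substituting k = 131: v_131 = 131 · 40 = 5240.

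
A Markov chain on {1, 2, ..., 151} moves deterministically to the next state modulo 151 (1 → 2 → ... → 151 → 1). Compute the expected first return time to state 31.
E[T_31 | X_0 = 31] = 151

The chain cycles deterministically, so starting at state 31 it returns in exactly 151 steps. Equivalently, the stationary distribution is uniform π_j = 1/151 for every state j, so by Kac's formula E[T_31] = 1/π_31 = 151.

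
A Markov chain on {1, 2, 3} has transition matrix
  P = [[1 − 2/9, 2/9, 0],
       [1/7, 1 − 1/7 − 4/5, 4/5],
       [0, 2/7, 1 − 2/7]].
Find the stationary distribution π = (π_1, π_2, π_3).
π = (45/311, 70/311, 196/311)

This is a birth-death chain on three states, which satisfies detailed balance: π_1 · P_{12} = π_2 · P_{21} and π_2 · P_{23} = π_3 · P_{32}.
From π_1 · 2/9 = π_2 · 1/7: π_2/π_1 = (2/9)/(1/7) = 14/9.
From π_2 · 4/5 = π_3 · 2/7: π_3/π_2 = (4/5)/(2/7) = 14/5.
Take π_1 proportional to 1; then unnormalized π = (1, 14/9, 196/45). Normalize by dividing by the sum 311/45:
  π = (45/311, 70/311, 196/311).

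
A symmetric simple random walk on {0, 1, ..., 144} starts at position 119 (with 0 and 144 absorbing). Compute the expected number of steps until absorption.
E[τ | X_0 = 119] = 2975

Let v_k = E[τ | X_0 = k]. Boundary: v_0 = v_144 = 0. Recurrence: v_k = 1 + (v_{k-1} + v_{k+1})/2 for 1 ≤ k ≤ 143. The particular solution to v_k − (v_{k-1} + v_{k+1})/2 = 1 is v_k = −k^2. Adding homogeneous solution A + B k and matching boundaries gives v_k = k (144 − k). Substituting k = 119: v_119 = 119 · 25 = 2975.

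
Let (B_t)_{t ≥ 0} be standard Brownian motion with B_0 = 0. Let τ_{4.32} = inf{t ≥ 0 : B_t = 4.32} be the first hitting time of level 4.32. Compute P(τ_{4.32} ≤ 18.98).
P(τ_{4.32} ≤ 18.98) = 2(1 − Φ(4.32/√18.98)) = 2(1 − Φ(0.9916)) ≈ 0.3214

By the reflection principle for standard BM, P(τ_b ≤ t) = 2 · P(B_t ≥ b). Since B_t ~ N(0, t), P(B_t ≥ 4.32) = 1 − Φ(4.32/√t) = 1 − Φ(4.32/√18.98) = 1 − Φ(0.9916) ≈ 0.16070. Doubling: P(τ_{4.32} ≤ 18.98) ≈ 2 · 0.16070 = 0.32140 ≈ 0.3214.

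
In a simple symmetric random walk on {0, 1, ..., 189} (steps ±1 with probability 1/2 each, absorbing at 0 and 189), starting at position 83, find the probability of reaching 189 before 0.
P(hit 189 before 0) = 83/189

Let u_k = P(hit 189 before 0 | start at k). Then u_0 = 0, u_189 = 1, and u_k = u_{k-1}/2 + u_{k+1}/2 for 1 ≤ k ≤ 188. This harmonic recurrence is solved by u_k = k/189, giving u_83 = 83/189.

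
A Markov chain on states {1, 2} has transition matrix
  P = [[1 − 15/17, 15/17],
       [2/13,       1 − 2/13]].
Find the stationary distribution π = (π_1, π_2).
π_1 = 34/229, π_2 = 195/229

Solve πP = π with π_1 + π_2 = 1. From πP = π: π_1 · (1 − 15/17) + π_2 · 2/13 = π_1 ⇒ π_2 · 2/13 = π_1 · 15/17 ⇒ π_2/π_1 = (15/17)/(2/13) = 195/34. Together with π_1 + π_2 = 1:
  π_1 = (2/13)/(15/17 + 2/13) = (2/13)/(229/221) = 34/229,
  π_2 = (15/17)/(15/17 + 2/13) = (15/17)/(229/221) = 195/229.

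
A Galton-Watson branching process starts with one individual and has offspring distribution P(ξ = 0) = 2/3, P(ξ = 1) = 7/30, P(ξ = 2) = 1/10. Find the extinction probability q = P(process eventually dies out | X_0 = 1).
q = 1

Mean offspring μ = 0·2/3 + 1·7/30 + 2·1/10 = 13/30 ≤ 1. For μ ≤ 1 with offspring not concentrated at 1, the Galton-Watson process goes extinct almost surely, so q = 1.
(Algebraic check: The pgf is f(s) = 2/3 + 7/30·s + 1/10·s². The extinction probability q is the smallest fixed point of f in [0, 1]. Setting s = f(s):
  1/10·s² + (7/30 − 1)·s + 2/3 = 0
  1/10·s² − (2/3 + 1/10)·s + 2/3 = 0
which factors as (s − 1)·(1/10·s − 2/3) = 0, giving roots s = 1 and s = (2/3)/(1/10) = 20/3. Since 20/3 ≥ 1, the smallest root in [0, 1] is s = 1.)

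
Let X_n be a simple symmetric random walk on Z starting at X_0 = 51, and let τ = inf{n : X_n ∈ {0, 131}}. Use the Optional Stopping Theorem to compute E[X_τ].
E[X_τ] = 51

X_n is a martingale and τ is a bounded-mean stopping time (indeed τ is finite a.s. with bounded expectation since the walk is in a bounded region). By the OST, E[X_τ] = E[X_0] = 51. Equivalently: E[X_τ] = 131 · P(hit 131 first) + 0 · P(hit 0 first) = 131 · (51/131) = 51.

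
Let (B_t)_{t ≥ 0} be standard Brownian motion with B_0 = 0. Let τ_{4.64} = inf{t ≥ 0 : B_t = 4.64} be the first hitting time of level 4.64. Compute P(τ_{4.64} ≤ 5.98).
P(τ_{4.64} ≤ 5.98) = 2(1 − Φ(4.64/√5.98)) = 2(1 − Φ(1.8974)) ≈ 0.0578

By the reflection principle for standard BM, P(τ_b ≤ t) = 2 · P(B_t ≥ b). Since B_t ~ N(0, t), P(B_t ≥ 4.64) = 1 − Φ(4.64/√t) = 1 − Φ(4.64/√5.98) = 1 − Φ(1.8974) ≈ 0.02889. Doubling: P(τ_{4.64} ≤ 5.98) ≈ 2 · 0.02889 = 0.05778 ≈ 0.0578.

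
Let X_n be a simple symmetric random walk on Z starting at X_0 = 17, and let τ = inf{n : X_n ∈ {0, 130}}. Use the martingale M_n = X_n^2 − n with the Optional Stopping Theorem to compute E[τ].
E[τ] = 1921

M_n = X_n^2 − n is a martingale (since E[X_{n+1}^2 | F_n] = X_n^2 + 1). By OST (τ has finite mean in a bounded region), E[M_τ] = E[M_0] = X_0^2 − 0 = 17^2 = 289. Also E[M_τ] = E[X_τ^2] − E[τ]. The walk exits at 0 or 130, with P(hit 130 first) = 17/130, so E[X_τ^2] = 130^2 · 17/130 + 0 = 2210. Thus E[τ] = E[X_τ^2] − E[M_τ] = 2210 − 289 = 1921 = 17(130 − 17) = 1921.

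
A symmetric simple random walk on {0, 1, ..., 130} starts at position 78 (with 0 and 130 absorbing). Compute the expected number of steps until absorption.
E[τ | X_0 = 78] = 4056

Let v_k = E[τ | X_0 = k]. Boundary: v_0 = v_130 = 0. Recurrence: v_k = 1 + (v_{k-1} + v_{k+1})/2 for 1 ≤ k ≤ 129. The particular solution to v_k − (v_{k-1} + v_{k+1})/2 = 1 is v_k = −k^2. Adding homogeneous solution A + B k and matching boundaries gives v_k = k (130 − k). Substituting k = 78: v_78 = 78 · 52 = 4056.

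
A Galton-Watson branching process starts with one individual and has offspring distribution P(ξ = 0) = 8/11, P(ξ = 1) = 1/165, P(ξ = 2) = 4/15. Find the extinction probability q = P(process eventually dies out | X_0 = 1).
q = 1

Mean offspring μ = 0·8/11 + 1·1/165 + 2·4/15 = 89/165 ≤ 1. For μ ≤ 1 with offspring not concentrated at 1, the Galton-Watson process goes extinct almost surely, so q = 1.
(Algebraic check: The pgf is f(s) = 8/11 + 1/165·s + 4/15·s². The extinction probability q is the smallest fixed point of f in [0, 1]. Setting s = f(s):
  4/15·s² + (1/165 − 1)·s + 8/11 = 0
  4/15·s² − (8/11 + 4/15)·s + 8/11 = 0
which factors as (s − 1)·(4/15·s − 8/11) = 0, giving roots s = 1 and s = (8/11)/(4/15) = 30/11. Since 30/11 ≥ 1, the smallest root in [0, 1] is s = 1.)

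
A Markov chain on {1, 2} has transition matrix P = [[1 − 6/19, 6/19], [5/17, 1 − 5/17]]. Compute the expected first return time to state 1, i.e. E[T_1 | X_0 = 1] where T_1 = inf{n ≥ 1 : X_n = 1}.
E[T_1 | X_0 = 1] = 1/π_1 = 197/95

For an irreducible recurrent Markov chain with stationary distribution π, E[T_i | X_0 = i] = 1/π_i (Kac's formula). Here π_1 = (5/17)/(6/19 + 5/17) = (5/17)/(197/323) = 95/197, so E[T_1 | X_0 = 1] = 1/π_1 = (6/19 + 5/17)/(5/17) = (197/323)/(5/17) = 197/95.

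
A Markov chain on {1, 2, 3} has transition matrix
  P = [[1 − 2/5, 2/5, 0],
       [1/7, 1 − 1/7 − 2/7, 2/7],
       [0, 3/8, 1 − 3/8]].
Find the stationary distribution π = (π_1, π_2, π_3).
π = (15/89, 42/89, 32/89)

This is a birth-death chain on three states, which satisfies detailed balance: π_1 · P_{12} = π_2 · P_{21} and π_2 · P_{23} = π_3 · P_{32}.
From π_1 · 2/5 = π_2 · 1/7: π_2/π_1 = (2/5)/(1/7) = 14/5.
From π_2 · 2/7 = π_3 · 3/8: π_3/π_2 = (2/7)/(3/8) = 16/21.
Take π_1 proportional to 1; then unnormalized π = (1, 14/5, 32/15). Normalize by dividing by the sum 89/15:
  π = (15/89, 42/89, 32/89).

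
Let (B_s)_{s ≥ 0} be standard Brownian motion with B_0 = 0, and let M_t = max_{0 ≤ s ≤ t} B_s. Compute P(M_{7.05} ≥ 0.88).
P(M_{7.05} ≥ 0.88) = 2·P(B_{7.05} ≥ 0.88) = 2(1 − Φ(0.88/√7.05)) ≈ 0.7403

By the reflection principle for Brownian motion, P(M_t ≥ a) = 2 · P(B_t ≥ a) for a ≥ 0. Since B_t ~ N(0, t), P(B_t ≥ 0.88) = 1 − Φ(0.88/√t) = 1 − Φ(0.88/√7.05) = 1 − Φ(0.3314). So
  P(M_{7.05} ≥ 0.88) = 2(1 − Φ(0.3314)) ≈ 0.7403.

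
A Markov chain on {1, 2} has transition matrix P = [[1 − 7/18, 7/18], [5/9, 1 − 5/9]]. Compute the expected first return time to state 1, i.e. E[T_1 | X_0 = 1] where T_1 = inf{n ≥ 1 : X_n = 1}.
E[T_1 | X_0 = 1] = 1/π_1 = 17/10

For an irreducible recurrent Markov chain with stationary distribution π, E[T_i | X_0 = i] = 1/π_i (Kac's formula). Here π_1 = (5/9)/(7/18 + 5/9) = (5/9)/(17/18) = 10/17, so E[T_1 | X_0 = 1] = 1/π_1 = (7/18 + 5/9)/(5/9) = (17/18)/(5/9) = 17/10.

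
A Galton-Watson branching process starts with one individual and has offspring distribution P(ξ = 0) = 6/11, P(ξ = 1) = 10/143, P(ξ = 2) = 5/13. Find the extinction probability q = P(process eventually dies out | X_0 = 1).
q = 1

Mean offspring μ = 0·6/11 + 1·10/143 + 2·5/13 = 120/143 ≤ 1. For μ ≤ 1 with offspring not concentrated at 1, the Galton-Watson process goes extinct almost surely, so q = 1.
(Algebraic check: The pgf is f(s) = 6/11 + 10/143·s + 5/13·s². The extinction probability q is the smallest fixed point of f in [0, 1]. Setting s = f(s):
  5/13·s² + (10/143 − 1)·s + 6/11 = 0
  5/13·s² − (6/11 + 5/13)·s + 6/11 = 0
which factors as (s − 1)·(5/13·s − 6/11) = 0, giving roots s = 1 and s = (6/11)/(5/13) = 78/55. Since 78/55 ≥ 1, the smallest root in [0, 1] is s = 1.)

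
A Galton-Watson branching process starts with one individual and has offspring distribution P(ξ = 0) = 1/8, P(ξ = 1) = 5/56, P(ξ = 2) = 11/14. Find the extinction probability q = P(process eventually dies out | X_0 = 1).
q = 7/44

The pgf is f(s) = 1/8 + 5/56·s + 11/14·s². The extinction probability q is the smallest fixed point of f in [0, 1]. Setting s = f(s):
  11/14·s² + (5/56 − 1)·s + 1/8 = 0
  11/14·s² − (1/8 + 11/14)·s + 1/8 = 0
which factors as (s − 1)·(11/14·s − 1/8) = 0, giving roots s = 1 and s = (1/8)/(11/14) = 7/44.
Mean offspring μ = 5/56 + 2·11/14 = 93/56 > 1 (supercritical), so q < 1. The extinction probability is the smaller root: q = (1/8)/(11/14) = 7/44.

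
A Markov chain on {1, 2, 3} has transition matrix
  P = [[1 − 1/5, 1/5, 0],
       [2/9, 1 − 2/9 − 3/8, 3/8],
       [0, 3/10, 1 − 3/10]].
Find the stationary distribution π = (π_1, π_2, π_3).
π = (40/121, 36/121, 45/121)

This is a birth-death chain on three states, which satisfies detailed balance: π_1 · P_{12} = π_2 · P_{21} and π_2 · P_{23} = π_3 · P_{32}.
From π_1 · 1/5 = π_2 · 2/9: π_2/π_1 = (1/5)/(2/9) = 9/10.
From π_2 · 3/8 = π_3 · 3/10: π_3/π_2 = (3/8)/(3/10) = 5/4.
Take π_1 proportional to 1; then unnormalized π = (1, 9/10, 9/8). Normalize by dividing by the sum 121/40:
  π = (40/121, 36/121, 45/121).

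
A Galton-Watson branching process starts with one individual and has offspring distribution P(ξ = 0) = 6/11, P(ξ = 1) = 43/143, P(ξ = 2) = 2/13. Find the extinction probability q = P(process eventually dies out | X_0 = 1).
q = 1

Mean offspring μ = 0·6/11 + 1·43/143 + 2·2/13 = 87/143 ≤ 1. For μ ≤ 1 with offspring not concentrated at 1, the Galton-Watson process goes extinct almost surely, so q = 1.
(Algebraic check: The pgf is f(s) = 6/11 + 43/143·s + 2/13·s². The extinction probability q is the smallest fixed point of f in [0, 1]. Setting s = f(s):
  2/13·s² + (43/143 − 1)·s + 6/11 = 0
  2/13·s² − (6/11 + 2/13)·s + 6/11 = 0
which factors as (s − 1)·(2/13·s − 6/11) = 0, giving roots s = 1 and s = (6/11)/(2/13) = 39/11. Since 39/11 ≥ 1, the smallest root in [0, 1] is s = 1.)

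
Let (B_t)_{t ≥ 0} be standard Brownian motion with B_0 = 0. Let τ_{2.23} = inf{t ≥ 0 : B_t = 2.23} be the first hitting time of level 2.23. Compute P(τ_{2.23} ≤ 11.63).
P(τ_{2.23} ≤ 11.63) = 2(1 − Φ(2.23/√11.63)) = 2(1 − Φ(0.6539)) ≈ 0.5132

By the reflection principle for standard BM, P(τ_b ≤ t) = 2 · P(B_t ≥ b). Since B_t ~ N(0, t), P(B_t ≥ 2.23) = 1 − Φ(2.23/√t) = 1 − Φ(2.23/√11.63) = 1 − Φ(0.6539) ≈ 0.25659. Doubling: P(τ_{2.23} ≤ 11.63) ≈ 2 · 0.25659 = 0.51318 ≈ 0.5132.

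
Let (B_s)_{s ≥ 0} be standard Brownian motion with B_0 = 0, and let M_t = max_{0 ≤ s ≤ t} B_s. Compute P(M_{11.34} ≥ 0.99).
P(M_{11.34} ≥ 0.99) = 2·P(B_{11.34} ≥ 0.99) = 2(1 − Φ(0.99/√11.34)) ≈ 0.7688

By the reflection principle for Brownian motion, P(M_t ≥ a) = 2 · P(B_t ≥ a) for a ≥ 0. Since B_t ~ N(0, t), P(B_t ≥ 0.99) = 1 − Φ(0.99/√t) = 1 − Φ(0.99/√11.34) = 1 − Φ(0.2940). So
  P(M_{11.34} ≥ 0.99) = 2(1 − Φ(0.2940)) ≈ 0.7688.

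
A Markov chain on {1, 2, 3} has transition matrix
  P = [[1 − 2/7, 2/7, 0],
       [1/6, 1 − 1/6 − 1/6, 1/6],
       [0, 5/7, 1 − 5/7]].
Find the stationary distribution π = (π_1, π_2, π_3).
π = (35/109, 60/109, 14/109)

This is a birth-death chain on three states, which satisfies detailed balance: π_1 · P_{12} = π_2 · P_{21} and π_2 · P_{23} = π_3 · P_{32}.
From π_1 · 2/7 = π_2 · 1/6: π_2/π_1 = (2/7)/(1/6) = 12/7.
From π_2 · 1/6 = π_3 · 5/7: π_3/π_2 = (1/6)/(5/7) = 7/30.
Take π_1 proportional to 1; then unnormalized π = (1, 12/7, 2/5). Normalize by dividing by the sum 109/35:
  π = (35/109, 60/109, 14/109).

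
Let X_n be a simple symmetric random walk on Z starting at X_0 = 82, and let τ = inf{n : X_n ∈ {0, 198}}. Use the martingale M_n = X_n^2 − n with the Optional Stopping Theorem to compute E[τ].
E[τ] = 9512

M_n = X_n^2 − n is a martingale (since E[X_{n+1}^2 | F_n] = X_n^2 + 1). By OST (τ has finite mean in a bounded region), E[M_τ] = E[M_0] = X_0^2 − 0 = 82^2 = 6724. Also E[M_τ] = E[X_τ^2] − E[τ]. The walk exits at 0 or 198, with P(hit 198 first) = 82/198, so E[X_τ^2] = 198^2 · 82/198 + 0 = 16236. Thus E[τ] = E[X_τ^2] − E[M_τ] = 16236 − 6724 = 9512 = 82(198 − 82) = 9512.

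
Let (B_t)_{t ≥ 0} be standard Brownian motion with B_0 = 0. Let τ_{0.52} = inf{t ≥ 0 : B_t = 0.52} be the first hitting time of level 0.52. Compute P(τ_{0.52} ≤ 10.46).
P(τ_{0.52} ≤ 10.46) = 2(1 − Φ(0.52/√10.46)) = 2(1 − Φ(0.1608)) ≈ 0.8723

By the reflection principle for standard BM, P(τ_b ≤ t) = 2 · P(B_t ≥ b). Since B_t ~ N(0, t), P(B_t ≥ 0.52) = 1 − Φ(0.52/√t) = 1 − Φ(0.52/√10.46) = 1 − Φ(0.1608) ≈ 0.43613. Doubling: P(τ_{0.52} ≤ 10.46) ≈ 2 · 0.43613 = 0.87226 ≈ 0.8723.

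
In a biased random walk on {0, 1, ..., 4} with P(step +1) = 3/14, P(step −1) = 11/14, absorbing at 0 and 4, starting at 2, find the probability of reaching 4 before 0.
P(hit 4 before 0) = (1 − (11/3)^2) / (1 − (11/3)^4) = 9/130

Let u_k denote P(reach 4 before 0 | start at k). Boundary: u_0 = 0, u_4 = 1. Recurrence: u_k = 3/14·u_{k+1} + 11/14·u_{k-1} for 1 ≤ k ≤ 3. Try u_k = A + B·r^k with r = q/p = (11/14)/(3/14) = 11/3. Substitution satisfies the recurrence; boundary conditions give:
  u_k = (1 − r^k) / (1 − r^N) = (1 − (11/3)^2) / (1 − (11/3)^4) = 9/130.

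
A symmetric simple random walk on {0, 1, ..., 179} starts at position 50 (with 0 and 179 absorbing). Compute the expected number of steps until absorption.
E[τ | X_0 = 50] = 6450

Let v_k = E[τ | X_0 = k]. Boundary: v_0 = v_179 = 0. Recurrence: v_k = 1 + (v_{k-1} + v_{k+1})/2 for 1 ≤ k ≤ 178. The particular solution to v_k − (v_{k-1} + v_{k+1})/2 = 1 is v_k = −k^2. Adding homogeneous solution A + B k and matching boundaries gives v_k = k (179 − k). Substituting k = 50: v_50 = 50 · 129 = 6450.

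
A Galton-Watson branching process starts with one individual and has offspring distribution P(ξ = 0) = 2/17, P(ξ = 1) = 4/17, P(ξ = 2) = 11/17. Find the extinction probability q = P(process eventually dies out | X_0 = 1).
q = 2/11

The pgf is f(s) = 2/17 + 4/17·s + 11/17·s². The extinction probability q is the smallest fixed point of f in [0, 1]. Setting s = f(s):
  11/17·s² + (4/17 − 1)·s + 2/17 = 0
  11/17·s² − (2/17 + 11/17)·s + 2/17 = 0
which factors as (s − 1)·(11/17·s − 2/17) = 0, giving roots s = 1 and s = (2/17)/(11/17) = 2/11.
Mean offspring μ = 4/17 + 2·11/17 = 26/17 > 1 (supercritical), so q < 1. The extinction probability is the smaller root: q = (2/17)/(11/17) = 2/11.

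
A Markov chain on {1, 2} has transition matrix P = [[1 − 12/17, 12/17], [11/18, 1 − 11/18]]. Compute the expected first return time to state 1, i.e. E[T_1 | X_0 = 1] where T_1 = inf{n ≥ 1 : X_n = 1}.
E[T_1 | X_0 = 1] = 1/π_1 = 403/187

For an irreducible recurrent Markov chain with stationary distribution π, E[T_i | X_0 = i] = 1/π_i (Kac's formula). Here π_1 = (11/18)/(12/17 + 11/18) = (11/18)/(403/306) = 187/403, so E[T_1 | X_0 = 1] = 1/π_1 = (12/17 + 11/18)/(11/18) = (403/306)/(11/18) = 403/187.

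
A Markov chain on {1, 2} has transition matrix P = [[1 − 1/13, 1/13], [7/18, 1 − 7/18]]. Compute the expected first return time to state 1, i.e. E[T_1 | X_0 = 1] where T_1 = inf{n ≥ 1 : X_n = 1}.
E[T_1 | X_0 = 1] = 1/π_1 = 109/91

For an irreducible recurrent Markov chain with stationary distribution π, E[T_i | X_0 = i] = 1/π_i (Kac's formula). Here π_1 = (7/18)/(1/13 + 7/18) = (7/18)/(109/234) = 91/109, so E[T_1 | X_0 = 1] = 1/π_1 = (1/13 + 7/18)/(7/18) = (109/234)/(7/18) = 109/91.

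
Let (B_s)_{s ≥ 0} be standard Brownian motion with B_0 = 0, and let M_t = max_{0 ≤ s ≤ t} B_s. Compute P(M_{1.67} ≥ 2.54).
P(M_{1.67} ≥ 2.54) = 2·P(B_{1.67} ≥ 2.54) = 2(1 − Φ(2.54/√1.67)) ≈ 0.0494

By the reflection principle for Brownian motion, P(M_t ≥ a) = 2 · P(B_t ≥ a) for a ≥ 0. Since B_t ~ N(0, t), P(B_t ≥ 2.54) = 1 − Φ(2.54/√t) = 1 − Φ(2.54/√1.67) = 1 − Φ(1.9655). So
  P(M_{1.67} ≥ 2.54) = 2(1 − Φ(1.9655)) ≈ 0.0494.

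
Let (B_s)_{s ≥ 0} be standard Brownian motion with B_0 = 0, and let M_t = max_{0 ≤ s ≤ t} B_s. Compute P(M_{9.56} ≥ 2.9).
P(M_{9.56} ≥ 2.9) = 2·P(B_{9.56} ≥ 2.9) = 2(1 − Φ(2.9/√9.56)) ≈ 0.3483

By the reflection principle for Brownian motion, P(M_t ≥ a) = 2 · P(B_t ≥ a) for a ≥ 0. Since B_t ~ N(0, t), P(B_t ≥ 2.9) = 1 − Φ(2.9/√t) = 1 − Φ(2.9/√9.56) = 1 − Φ(0.9379). So
  P(M_{9.56} ≥ 2.9) = 2(1 − Φ(0.9379)) ≈ 0.3483.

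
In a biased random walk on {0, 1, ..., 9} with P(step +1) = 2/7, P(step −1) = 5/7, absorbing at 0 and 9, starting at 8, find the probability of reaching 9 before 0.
P(hit 9 before 0) = (1 − (5/2)^8) / (1 − (5/2)^9) = 260246/650871

Let u_k denote P(reach 9 before 0 | start at k). Boundary: u_0 = 0, u_9 = 1. Recurrence: u_k = 2/7·u_{k+1} + 5/7·u_{k-1} for 1 ≤ k ≤ 8. Try u_k = A + B·r^k with r = q/p = (5/7)/(2/7) = 5/2. Substitution satisfies the recurrence; boundary conditions give:
  u_k = (1 − r^k) / (1 − r^N) = (1 − (5/2)^8) / (1 − (5/2)^9) = 260246/650871.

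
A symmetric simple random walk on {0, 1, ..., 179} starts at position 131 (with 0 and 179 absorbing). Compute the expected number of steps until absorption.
E[τ | X_0 = 131] = 6288

Let v_k = E[τ | X_0 = k]. Boundary: v_0 = v_179 = 0. Recurrence: v_k = 1 + (v_{k-1} + v_{k+1})/2 for 1 ≤ k ≤ 178. The particular solution to v_k − (v_{k-1} + v_{k+1})/2 = 1 is v_k = −k^2. Adding homogeneous solution A + B k and matching boundaries gives v_k = k (179 − k). Substituting k = 131: v_131 = 131 · 48 = 6288.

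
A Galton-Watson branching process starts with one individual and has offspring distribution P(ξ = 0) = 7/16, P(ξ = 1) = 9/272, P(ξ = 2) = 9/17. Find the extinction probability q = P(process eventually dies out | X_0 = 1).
q = 119/144

The pgf is f(s) = 7/16 + 9/272·s + 9/17·s². The extinction probability q is the smallest fixed point of f in [0, 1]. Setting s = f(s):
  9/17·s² + (9/272 − 1)·s + 7/16 = 0
  9/17·s² − (7/16 + 9/17)·s + 7/16 = 0
which factors as (s − 1)·(9/17·s − 7/16) = 0, giving roots s = 1 and s = (7/16)/(9/17) = 119/144.
Mean offspring μ = 9/272 + 2·9/17 = 297/272 > 1 (supercritical), so q < 1. The extinction probability is the smaller root: q = (7/16)/(9/17) = 119/144.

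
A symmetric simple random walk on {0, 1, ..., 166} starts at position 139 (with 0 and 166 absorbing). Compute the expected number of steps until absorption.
E[τ | X_0 = 139] = 3753

Let v_k = E[τ | X_0 = k]. Boundary: v_0 = v_166 = 0. Recurrence: v_k = 1 + (v_{k-1} + v_{k+1})/2 for 1 ≤ k ≤ 165. The particular solution to v_k − (v_{k-1} + v_{k+1})/2 = 1 is v_k = −k^2. Adding homogeneous solution A + B k and matching boundaries gives v_k = k (166 − k). Substituting k = 139: v_139 = 139 · 27 = 3753.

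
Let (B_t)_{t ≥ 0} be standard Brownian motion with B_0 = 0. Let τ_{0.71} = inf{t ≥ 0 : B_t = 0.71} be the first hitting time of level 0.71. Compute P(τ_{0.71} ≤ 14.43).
P(τ_{0.71} ≤ 14.43) = 2(1 − Φ(0.71/√14.43)) = 2(1 − Φ(0.1869)) ≈ 0.8517

By the reflection principle for standard BM, P(τ_b ≤ t) = 2 · P(B_t ≥ b). Since B_t ~ N(0, t), P(B_t ≥ 0.71) = 1 − Φ(0.71/√t) = 1 − Φ(0.71/√14.43) = 1 − Φ(0.1869) ≈ 0.42587. Doubling: P(τ_{0.71} ≤ 14.43) ≈ 2 · 0.42587 = 0.85174 ≈ 0.8517.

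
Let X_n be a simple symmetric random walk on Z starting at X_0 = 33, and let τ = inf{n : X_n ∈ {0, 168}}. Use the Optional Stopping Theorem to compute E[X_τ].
E[X_τ] = 33

X_n is a martingale and τ is a bounded-mean stopping time (indeed τ is finite a.s. with bounded expectation since the walk is in a bounded region). By the OST, E[X_τ] = E[X_0] = 33. Equivalently: E[X_τ] = 168 · P(hit 168 first) + 0 · P(hit 0 first) = 168 · (33/168) = 33.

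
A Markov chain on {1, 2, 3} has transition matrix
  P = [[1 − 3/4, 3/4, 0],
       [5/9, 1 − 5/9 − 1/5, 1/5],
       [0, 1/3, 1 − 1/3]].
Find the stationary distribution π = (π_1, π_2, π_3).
π = (25/79, 135/316, 81/316)

This is a birth-death chain on three states, which satisfies detailed balance: π_1 · P_{12} = π_2 · P_{21} and π_2 · P_{23} = π_3 · P_{32}.
From π_1 · 3/4 = π_2 · 5/9: π_2/π_1 = (3/4)/(5/9) = 27/20.
From π_2 · 1/5 = π_3 · 1/3: π_3/π_2 = (1/5)/(1/3) = 3/5.
Take π_1 proportional to 1; then unnormalized π = (1, 27/20, 81/100). Normalize by dividing by the sum 79/25:
  π = (25/79, 135/316, 81/316).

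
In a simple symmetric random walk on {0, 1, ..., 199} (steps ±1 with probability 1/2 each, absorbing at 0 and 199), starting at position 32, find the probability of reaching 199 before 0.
P(hit 199 before 0) = 32/199

Let u_k = P(hit 199 before 0 | start at k). Then u_0 = 0, u_199 = 1, and u_k = u_{k-1}/2 + u_{k+1}/2 for 1 ≤ k ≤ 198. This harmonic recurrence is solved by u_k = k/199, giving u_32 = 32/199.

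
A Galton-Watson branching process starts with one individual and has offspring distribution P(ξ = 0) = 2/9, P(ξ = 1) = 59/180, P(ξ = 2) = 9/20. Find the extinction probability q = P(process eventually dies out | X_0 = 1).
q = 40/81

The pgf is f(s) = 2/9 + 59/180·s + 9/20·s². The extinction probability q is the smallest fixed point of f in [0, 1]. Setting s = f(s):
  9/20·s² + (59/180 − 1)·s + 2/9 = 0
  9/20·s² − (2/9 + 9/20)·s + 2/9 = 0
which factors as (s − 1)·(9/20·s − 2/9) = 0, giving roots s = 1 and s = (2/9)/(9/20) = 40/81.
Mean offspring μ = 59/180 + 2·9/20 = 221/180 > 1 (supercritical), so q < 1. The extinction probability is the smaller root: q = (2/9)/(9/20) = 40/81.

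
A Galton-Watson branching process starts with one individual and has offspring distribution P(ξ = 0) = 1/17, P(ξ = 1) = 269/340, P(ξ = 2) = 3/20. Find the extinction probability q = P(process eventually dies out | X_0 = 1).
q = 20/51

The pgf is f(s) = 1/17 + 269/340·s + 3/20·s². The extinction probability q is the smallest fixed point of f in [0, 1]. Setting s = f(s):
  3/20·s² + (269/340 − 1)·s + 1/17 = 0
  3/20·s² − (1/17 + 3/20)·s + 1/17 = 0
which factors as (s − 1)·(3/20·s − 1/17) = 0, giving roots s = 1 and s = (1/17)/(3/20) = 20/51.
Mean offspring μ = 269/340 + 2·3/20 = 371/340 > 1 (supercritical), so q < 1. The extinction probability is the smaller root: q = (1/17)/(3/20) = 20/51.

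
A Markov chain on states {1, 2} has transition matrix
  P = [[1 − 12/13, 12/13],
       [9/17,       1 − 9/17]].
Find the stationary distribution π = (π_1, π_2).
π_1 = 39/107, π_2 = 68/107

Solve πP = π with π_1 + π_2 = 1. From πP = π: π_1 · (1 − 12/13) + π_2 · 9/17 = π_1 ⇒ π_2 · 9/17 = π_1 · 12/13 ⇒ π_2/π_1 = (12/13)/(9/17) = 68/39. Together with π_1 + π_2 = 1:
  π_1 = (9/17)/(12/13 + 9/17) = (9/17)/(321/221) = 39/107,
  π_2 = (12/13)/(12/13 + 9/17) = (12/13)/(321/221) = 68/107.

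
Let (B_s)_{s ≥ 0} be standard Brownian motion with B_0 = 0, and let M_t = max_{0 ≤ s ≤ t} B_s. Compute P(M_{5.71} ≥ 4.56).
P(M_{5.71} ≥ 4.56) = 2·P(B_{5.71} ≥ 4.56) = 2(1 − Φ(4.56/√5.71)) ≈ 0.0564

By the reflection principle for Brownian motion, P(M_t ≥ a) = 2 · P(B_t ≥ a) for a ≥ 0. Since B_t ~ N(0, t), P(B_t ≥ 4.56) = 1 − Φ(4.56/√t) = 1 − Φ(4.56/√5.71) = 1 − Φ(1.9083). So
  P(M_{5.71} ≥ 4.56) = 2(1 − Φ(1.9083)) ≈ 0.0564.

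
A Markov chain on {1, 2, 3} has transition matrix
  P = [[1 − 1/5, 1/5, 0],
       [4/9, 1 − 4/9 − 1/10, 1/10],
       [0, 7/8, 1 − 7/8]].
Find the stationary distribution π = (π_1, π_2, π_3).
π = (700/1051, 315/1051, 36/1051)

This is a birth-death chain on three states, which satisfies detailed balance: π_1 · P_{12} = π_2 · P_{21} and π_2 · P_{23} = π_3 · P_{32}.
From π_1 · 1/5 = π_2 · 4/9: π_2/π_1 = (1/5)/(4/9) = 9/20.
From π_2 · 1/10 = π_3 · 7/8: π_3/π_2 = (1/10)/(7/8) = 4/35.
Take π_1 proportional to 1; then unnormalized π = (1, 9/20, 9/175). Normalize by dividing by the sum 1051/700:
  π = (700/1051, 315/1051, 36/1051).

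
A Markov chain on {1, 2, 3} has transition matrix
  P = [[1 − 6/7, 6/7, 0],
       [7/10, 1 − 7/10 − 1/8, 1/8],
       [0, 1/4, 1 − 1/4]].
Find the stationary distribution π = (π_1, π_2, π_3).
π = (49/139, 60/139, 30/139)

This is a birth-death chain on three states, which satisfies detailed balance: π_1 · P_{12} = π_2 · P_{21} and π_2 · P_{23} = π_3 · P_{32}.
From π_1 · 6/7 = π_2 · 7/10: π_2/π_1 = (6/7)/(7/10) = 60/49.
From π_2 · 1/8 = π_3 · 1/4: π_3/π_2 = (1/8)/(1/4) = 1/2.
Take π_1 proportional to 1; then unnormalized π = (1, 60/49, 30/49). Normalize by dividing by the sum 139/49:
  π = (49/139, 60/139, 30/139).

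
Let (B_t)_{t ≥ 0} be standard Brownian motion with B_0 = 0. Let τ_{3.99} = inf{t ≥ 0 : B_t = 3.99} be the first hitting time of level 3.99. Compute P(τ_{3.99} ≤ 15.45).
P(τ_{3.99} ≤ 15.45) = 2(1 − Φ(3.99/√15.45)) = 2(1 − Φ(1.0151)) ≈ 0.3101

By the reflection principle for standard BM, P(τ_b ≤ t) = 2 · P(B_t ≥ b). Since B_t ~ N(0, t), P(B_t ≥ 3.99) = 1 − Φ(3.99/√t) = 1 − Φ(3.99/√15.45) = 1 − Φ(1.0151) ≈ 0.15503. Doubling: P(τ_{3.99} ≤ 15.45) ≈ 2 · 0.15503 = 0.31006 ≈ 0.3101.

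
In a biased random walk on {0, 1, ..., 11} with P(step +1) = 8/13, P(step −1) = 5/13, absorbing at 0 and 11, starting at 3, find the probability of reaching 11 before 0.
P(hit 11 before 0) = (1 − (5/8)^3) / (1 − (5/8)^11) = 2164260864/2847035489

Let u_k denote P(reach 11 before 0 | start at k). Boundary: u_0 = 0, u_11 = 1. Recurrence: u_k = 8/13·u_{k+1} + 5/13·u_{k-1} for 1 ≤ k ≤ 10. Try u_k = A + B·r^k with r = q/p = (5/13)/(8/13) = 5/8. Substitution satisfies the recurrence; boundary conditions give:
  u_k = (1 − r^k) / (1 − r^N) = (1 − (5/8)^3) / (1 − (5/8)^11) = 2164260864/2847035489.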